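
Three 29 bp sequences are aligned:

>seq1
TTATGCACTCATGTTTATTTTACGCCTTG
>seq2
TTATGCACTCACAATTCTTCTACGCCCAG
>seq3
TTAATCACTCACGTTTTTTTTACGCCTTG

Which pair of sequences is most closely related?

seq1 and seq3

seq1–seq2: 7/29 differ, p = 0.241, d = 0.291.
seq1–seq3: 4/29 differ, p = 0.138, d = 0.152.
seq2–seq3: 8/29 differ, p = 0.276, d = 0.344.
The smallest distance is between seq1 and seq3.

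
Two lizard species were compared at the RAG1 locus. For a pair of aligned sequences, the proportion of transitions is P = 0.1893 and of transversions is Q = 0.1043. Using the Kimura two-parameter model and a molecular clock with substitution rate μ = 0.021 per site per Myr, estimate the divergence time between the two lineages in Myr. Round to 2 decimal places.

Under the Kimura two-parameter model, d = −½ ln(1 − 2P − Q) − ¼ ln(1 − 2Q).
1 − 2P − Q = 0.5171, giving −½ ln(0.5171) = 0.329759.
1 − 2Q = 0.7914, giving −¼ ln(0.7914) = 0.058488.
d = 0.329759 + 0.058488 = 0.388247.
Under a molecular clock d = 2μt, so t = d/(2μ) = 0.388247 / (2 × 0.021) = 9.24 Myr.

9.24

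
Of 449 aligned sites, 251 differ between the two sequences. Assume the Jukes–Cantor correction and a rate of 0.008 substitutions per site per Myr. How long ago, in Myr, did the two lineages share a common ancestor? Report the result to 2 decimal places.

64.12

p = 251/449 ≈ 0.55902.
d = −(3/4) ln(1 − 4p/3) = −0.75 ln(1 − 0.74536) = −0.75 ln(0.25464)
  = −0.75 × (-1.367904) = 1.025928 substitutions/site.
Under a molecular clock d = 2μt, so t = d/(2μ) = 1.025928 / (2 × 0.008) = 64.12 Myr.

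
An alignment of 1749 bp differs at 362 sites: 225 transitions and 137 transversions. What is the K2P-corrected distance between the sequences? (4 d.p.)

0.2470

P = 225/1749 ≈ 0.128645 and Q = 137/1749 ≈ 0.07833.
Under the Kimura two-parameter model, d = −½ ln(1 − 2P − Q) − ¼ ln(1 − 2Q).
1 − 2P − Q = 0.66438, giving −½ ln(0.66438) = 0.204451.
1 − 2Q = 0.84334, giving −¼ ln(0.84334) = 0.042596.
d = 0.204451 + 0.042596 = 0.247047.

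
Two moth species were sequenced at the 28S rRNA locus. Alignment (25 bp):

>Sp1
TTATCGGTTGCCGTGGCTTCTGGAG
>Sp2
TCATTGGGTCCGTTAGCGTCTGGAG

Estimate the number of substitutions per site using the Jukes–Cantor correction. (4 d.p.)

The sequences differ at 8 of 25 sites (2, 5, 8, 10, 12, 13, 15, 18), so p = 8/25 = 0.32.
d = −(3/4) ln(1 − 4p/3) = −0.75 ln(1 − 0.426667) = −0.75 ln(0.573333)
  = −0.75 × (-0.556289) = 0.417217 substitutions/site.

0.4172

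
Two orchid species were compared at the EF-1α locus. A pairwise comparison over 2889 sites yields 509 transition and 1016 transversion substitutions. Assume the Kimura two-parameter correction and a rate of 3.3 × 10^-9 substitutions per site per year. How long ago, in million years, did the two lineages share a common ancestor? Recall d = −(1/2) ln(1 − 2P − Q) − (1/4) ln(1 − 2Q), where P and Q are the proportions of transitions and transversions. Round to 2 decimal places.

138.27

P = 509/2889 ≈ 0.176186 and Q = 1016/2889 ≈ 0.351679.
Under the Kimura two-parameter model, d = −½ ln(1 − 2P − Q) − ¼ ln(1 − 2Q).
1 − 2P − Q = 0.295949, giving −½ ln(0.295949) = 0.608784.
1 − 2Q = 0.296642, giving −¼ ln(0.296642) = 0.303807.
d = 0.608784 + 0.303807 = 0.912591.
Under a molecular clock d = 2μt, so t = d/(2μ) = 0.912591 / (2 × 3.3 × 10^-9) = 138.27 million years.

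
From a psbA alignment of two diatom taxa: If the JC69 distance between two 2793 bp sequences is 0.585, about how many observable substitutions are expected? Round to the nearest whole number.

1135

Invert JC69: p = (3/4)(1 − e^(−4d/3)) = 0.75 × (1 − e^(-0.78)) = 0.75 × (1 − 0.458406) = 0.406196.
Expected differing sites = pL ≈ 0.406196 × 2793 = 1134.505428 ≈ 1135.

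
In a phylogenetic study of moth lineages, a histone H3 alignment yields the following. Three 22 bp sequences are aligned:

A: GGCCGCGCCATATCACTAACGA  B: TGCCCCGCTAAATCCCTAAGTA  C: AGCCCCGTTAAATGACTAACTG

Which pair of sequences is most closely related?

A–B: 7/22 differ, p = 0.318, d = 0.414.
A–C: 8/22 differ, p = 0.364, d = 0.497.
B–C: 6/22 differ, p = 0.273, d = 0.339.
The smallest distance is between B and C.

B and C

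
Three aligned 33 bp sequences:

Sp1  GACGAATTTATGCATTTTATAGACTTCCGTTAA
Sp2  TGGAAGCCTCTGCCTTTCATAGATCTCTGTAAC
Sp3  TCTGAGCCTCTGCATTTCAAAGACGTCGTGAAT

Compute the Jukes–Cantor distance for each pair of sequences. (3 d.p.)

d(Sp1,Sp2) = 0.699, d(Sp1,Sp3) = 0.699, d(Sp2,Sp3) = 0.441

Sp1–Sp2: 15/33 sites differ → p ≈ 0.454545, d = −0.75 ln(1 − 0.60606) = 0.698667 ≈ 0.699.
Sp1–Sp3: 15/33 sites differ → p ≈ 0.454545, d = −0.75 ln(1 − 0.60606) = 0.698667 ≈ 0.699.
Sp2–Sp3: 11/33 sites differ → p ≈ 0.333333, d = −0.75 ln(1 − 0.444444) = 0.440839 ≈ 0.441.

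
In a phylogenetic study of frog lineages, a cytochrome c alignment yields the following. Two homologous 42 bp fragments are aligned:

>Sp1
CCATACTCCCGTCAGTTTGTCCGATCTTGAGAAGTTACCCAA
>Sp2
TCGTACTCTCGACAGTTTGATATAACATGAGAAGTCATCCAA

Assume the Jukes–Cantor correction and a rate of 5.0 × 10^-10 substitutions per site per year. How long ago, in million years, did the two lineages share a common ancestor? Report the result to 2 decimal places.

359.68

The sequences differ at 12 of 42 sites, so p = 12/42 ≈ 0.285714.
d = −(3/4) ln(1 − 4p/3) = −0.75 ln(1 − 0.380952) = −0.75 ln(0.619048)
  = −0.75 × (-0.479572) = 0.359679 substitutions/site.
Under a molecular clock d = 2μt, so t = d/(2μ) = 0.359679 / (2 × 5.0 × 10^-10) = 359.68 million years.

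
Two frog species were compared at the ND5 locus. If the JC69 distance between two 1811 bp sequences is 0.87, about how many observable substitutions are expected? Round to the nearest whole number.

932

Invert JC69: p = (3/4)(1 − e^(−4d/3)) = 0.75 × (1 − e^(-1.16)) = 0.75 × (1 − 0.313486) = 0.514886.
Expected differing sites = pL ≈ 0.514886 × 1811 = 932.458546 ≈ 932.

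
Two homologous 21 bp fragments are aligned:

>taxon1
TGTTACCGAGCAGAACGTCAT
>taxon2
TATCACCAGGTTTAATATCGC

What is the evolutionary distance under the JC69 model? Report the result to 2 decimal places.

The sequences differ at 11 of 21 sites, so p = 11/21 ≈ 0.52381.
d = −(3/4) ln(1 − 4p/3) = −0.75 ln(1 − 0.698413) = −0.75 ln(0.301587)
  = −0.75 × (-1.198697) = 0.899023 substitutions/site.

0.90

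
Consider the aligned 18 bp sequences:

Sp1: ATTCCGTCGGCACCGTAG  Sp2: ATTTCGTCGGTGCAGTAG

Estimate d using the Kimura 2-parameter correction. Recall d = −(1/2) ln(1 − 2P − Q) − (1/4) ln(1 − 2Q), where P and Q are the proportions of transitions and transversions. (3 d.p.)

Of 18 sites, 3 differences are transitions and 1 are transversions, so P = 3/18 ≈ 0.166667 and Q = 1/18 ≈ 0.055556.
Under the Kimura two-parameter model, d = −½ ln(1 − 2P − Q) − ¼ ln(1 − 2Q).
1 − 2P − Q = 0.61111, giving −½ ln(0.61111) = 0.246239.
1 − 2Q = 0.888888, giving −¼ ln(0.888888) = 0.029446.
d = 0.246239 + 0.029446 = 0.275685.

0.276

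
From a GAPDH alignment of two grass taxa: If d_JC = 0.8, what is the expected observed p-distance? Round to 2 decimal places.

p = (3/4)(1 − e^(−4d/3)) = 0.75 × (1 − e^(-1.066667)) = 0.75 × (1 − 0.344154) = 0.491885.

0.49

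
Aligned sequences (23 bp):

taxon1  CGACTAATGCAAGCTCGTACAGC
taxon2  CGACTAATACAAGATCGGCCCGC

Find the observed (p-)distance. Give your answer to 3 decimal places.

0.217

The sequences differ at 5 of 23 positions (sites 9, 14, 18, 19, 21).
p = 5/23 = 0.217391… ≈ 0.217 (to 3 d.p.).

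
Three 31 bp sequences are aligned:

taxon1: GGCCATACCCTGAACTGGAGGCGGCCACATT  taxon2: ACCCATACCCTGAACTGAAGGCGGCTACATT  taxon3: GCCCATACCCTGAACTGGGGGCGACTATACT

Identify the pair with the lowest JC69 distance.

taxon1–taxon2: 4/31 differ, p = 0.129, d = 0.142.
taxon1–taxon3: 6/31 differ, p = 0.194, d = 0.224.
taxon2–taxon3: 6/31 differ, p = 0.194, d = 0.224.
The smallest distance is between taxon1 and taxon2.

taxon1 and taxon2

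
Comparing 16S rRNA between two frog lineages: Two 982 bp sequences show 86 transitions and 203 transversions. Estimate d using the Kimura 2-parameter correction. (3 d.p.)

P = 86/982 ≈ 0.087576 and Q = 203/982 ≈ 0.206721.
Under the Kimura two-parameter model, d = −½ ln(1 − 2P − Q) − ¼ ln(1 − 2Q).
1 − 2P − Q = 0.618127, giving −½ ln(0.618127) = 0.240531.
1 − 2Q = 0.586558, giving −¼ ln(0.586558) = 0.133371.
d = 0.240531 + 0.133371 = 0.373902.

0.374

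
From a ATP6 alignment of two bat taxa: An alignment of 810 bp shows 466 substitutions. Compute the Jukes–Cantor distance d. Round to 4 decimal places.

1.0928

p = 466/810 ≈ 0.575309.
d = −(3/4) ln(1 − 4p/3) = −0.75 ln(1 − 0.767079) = −0.75 ln(0.232921)
  = −0.75 × (-1.457056) = 1.092792 substitutions/site.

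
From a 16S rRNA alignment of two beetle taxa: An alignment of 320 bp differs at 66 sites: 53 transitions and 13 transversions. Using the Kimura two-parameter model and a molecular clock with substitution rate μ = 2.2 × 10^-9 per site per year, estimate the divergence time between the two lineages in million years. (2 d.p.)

57.66

P = 53/320 = 0.165625 and Q = 13/320 = 0.040625.
Under the Kimura two-parameter model, d = −½ ln(1 − 2P − Q) − ¼ ln(1 − 2Q).
1 − 2P − Q = 0.628125, giving −½ ln(0.628125) = 0.232508.
1 − 2Q = 0.91875, giving −¼ ln(0.91875) = 0.021185.
d = 0.232508 + 0.021185 = 0.253693.
Under a molecular clock d = 2μt, so t = d/(2μ) = 0.253693 / (2 × 2.2 × 10^-9) = 57.66 million years.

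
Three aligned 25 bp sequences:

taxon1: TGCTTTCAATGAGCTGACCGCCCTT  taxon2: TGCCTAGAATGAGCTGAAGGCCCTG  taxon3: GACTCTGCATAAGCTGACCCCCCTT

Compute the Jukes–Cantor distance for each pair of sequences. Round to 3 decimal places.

d(taxon1,taxon2) = 0.289, d(taxon1,taxon3) = 0.351, d(taxon2,taxon3) = 0.663

taxon1–taxon2: 6/25 sites differ → p = 0.24, d = −0.75 ln(1 − 0.32) = 0.289247 ≈ 0.289.
taxon1–taxon3: 7/25 sites differ → p = 0.28, d = −0.75 ln(1 − 0.373333) = 0.350505 ≈ 0.351.
taxon2–taxon3: 11/25 sites differ → p = 0.44, d = −0.75 ln(1 − 0.586667) = 0.662626 ≈ 0.663.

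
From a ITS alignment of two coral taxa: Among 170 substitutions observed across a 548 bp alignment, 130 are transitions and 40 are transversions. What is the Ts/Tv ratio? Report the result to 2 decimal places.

3.25

R = 130/40 = 3.25.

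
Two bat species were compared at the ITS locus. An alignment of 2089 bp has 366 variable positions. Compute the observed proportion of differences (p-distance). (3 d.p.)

p = 366/2089 = 0.175203… ≈ 0.175 (to 3 d.p.).

0.175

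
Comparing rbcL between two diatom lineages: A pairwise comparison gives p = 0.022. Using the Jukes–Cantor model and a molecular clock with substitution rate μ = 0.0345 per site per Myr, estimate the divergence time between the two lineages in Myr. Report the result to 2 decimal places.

0.32

d = −(3/4) ln(1 − 4p/3) = −0.75 ln(1 − 0.029333) = −0.75 ln(0.970667)
  = −0.75 × (-0.029772) = 0.022329 substitutions/site.
Under a molecular clock d = 2μt, so t = d/(2μ) = 0.022329 / (2 × 0.0345) = 0.32 Myr.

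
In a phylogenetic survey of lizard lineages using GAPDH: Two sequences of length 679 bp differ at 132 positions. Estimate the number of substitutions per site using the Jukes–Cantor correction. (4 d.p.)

p = 132/679 ≈ 0.194404.
d = −(3/4) ln(1 − 4p/3) = −0.75 ln(1 − 0.259205) = −0.75 ln(0.740795)
  = −0.75 × (-0.300031) = 0.225023 substitutions/site.

0.2250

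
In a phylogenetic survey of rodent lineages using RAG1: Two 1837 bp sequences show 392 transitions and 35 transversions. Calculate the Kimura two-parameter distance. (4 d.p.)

P = 392/1837 ≈ 0.213391 and Q = 35/1837 ≈ 0.019053.
Under the Kimura two-parameter model, d = −½ ln(1 − 2P − Q) − ¼ ln(1 − 2Q).
1 − 2P − Q = 0.554165, giving −½ ln(0.554165) = 0.295146.
1 − 2Q = 0.961894, giving −¼ ln(0.961894) = 0.009713.
d = 0.295146 + 0.009713 = 0.304859.

0.3049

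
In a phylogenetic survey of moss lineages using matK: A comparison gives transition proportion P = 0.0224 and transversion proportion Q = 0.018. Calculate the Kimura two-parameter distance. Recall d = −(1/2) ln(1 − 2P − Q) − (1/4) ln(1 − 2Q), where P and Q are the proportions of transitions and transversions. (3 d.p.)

Under the Kimura two-parameter model, d = −½ ln(1 − 2P − Q) − ¼ ln(1 − 2Q).
1 − 2P − Q = 0.9372, giving −½ ln(0.9372) = 0.032429.
1 − 2Q = 0.964, giving −¼ ln(0.964) = 0.009166.
d = 0.032429 + 0.009166 = 0.041595.

0.042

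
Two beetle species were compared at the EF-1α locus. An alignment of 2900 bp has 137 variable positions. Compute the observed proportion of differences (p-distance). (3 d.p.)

p = 137/2900 = 0.047241… ≈ 0.047 (to 3 d.p.).

0.047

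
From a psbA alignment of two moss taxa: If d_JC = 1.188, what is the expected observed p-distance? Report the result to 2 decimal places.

p = (3/4)(1 − e^(−4d/3)) = 0.75 × (1 − e^(-1.584)) = 0.75 × (1 − 0.205153) = 0.596135.

0.60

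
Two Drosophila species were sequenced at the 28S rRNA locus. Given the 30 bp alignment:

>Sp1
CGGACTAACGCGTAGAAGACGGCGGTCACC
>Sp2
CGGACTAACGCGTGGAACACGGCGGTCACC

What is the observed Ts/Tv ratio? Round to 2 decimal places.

Transitions are A↔G and C↔T; transversions are all other mismatches.
Transitions: 1. Transversions: 1.
R = 1/1 = 1.00.

1.00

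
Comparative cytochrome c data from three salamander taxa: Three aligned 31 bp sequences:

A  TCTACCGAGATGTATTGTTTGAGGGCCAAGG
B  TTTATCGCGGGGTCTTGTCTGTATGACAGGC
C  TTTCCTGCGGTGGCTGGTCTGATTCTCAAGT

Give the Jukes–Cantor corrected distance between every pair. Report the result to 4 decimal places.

A–B: 13/31 sites differ → p ≈ 0.419355, d = −0.75 ln(1 − 0.55914) = 0.614271 ≈ 0.6143.
A–C: 14/31 sites differ → p ≈ 0.451613, d = −0.75 ln(1 − 0.602151) = 0.691262 ≈ 0.6913.
B–C: 12/31 sites differ → p ≈ 0.387097, d = −0.75 ln(1 − 0.516129) = 0.544453 ≈ 0.5445.

d(A,B) = 0.6143, d(A,C) = 0.6913, d(B,C) = 0.5445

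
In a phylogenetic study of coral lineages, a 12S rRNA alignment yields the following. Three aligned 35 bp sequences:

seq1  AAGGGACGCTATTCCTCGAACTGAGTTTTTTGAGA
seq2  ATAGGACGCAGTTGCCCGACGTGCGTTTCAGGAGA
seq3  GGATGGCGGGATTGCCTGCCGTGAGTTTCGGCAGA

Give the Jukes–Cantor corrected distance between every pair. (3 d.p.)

d(seq1,seq2) = 0.458, d(seq1,seq3) = 0.782, d(seq2,seq3) = 0.458

seq1–seq2: 12/35 sites differ → p ≈ 0.342857, d = −0.75 ln(1 − 0.457143) = 0.458182 ≈ 0.458.
seq1–seq3: 17/35 sites differ → p ≈ 0.485714, d = −0.75 ln(1 − 0.647619) = 0.782282 ≈ 0.782.
seq2–seq3: 12/35 sites differ → p ≈ 0.342857, d = −0.75 ln(1 − 0.457143) = 0.458182 ≈ 0.458.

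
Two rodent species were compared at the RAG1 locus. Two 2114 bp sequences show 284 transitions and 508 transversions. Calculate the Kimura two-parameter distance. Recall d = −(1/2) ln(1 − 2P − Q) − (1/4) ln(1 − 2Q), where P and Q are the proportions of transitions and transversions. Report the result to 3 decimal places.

0.519

P = 284/2114 ≈ 0.134342 and Q = 508/2114 ≈ 0.240303.
Under the Kimura two-parameter model, d = −½ ln(1 − 2P − Q) − ¼ ln(1 − 2Q).
1 − 2P − Q = 0.491013, giving −½ ln(0.491013) = 0.355642.
1 − 2Q = 0.519394, giving −¼ ln(0.519394) = 0.163773.
d = 0.355642 + 0.163773 = 0.519415.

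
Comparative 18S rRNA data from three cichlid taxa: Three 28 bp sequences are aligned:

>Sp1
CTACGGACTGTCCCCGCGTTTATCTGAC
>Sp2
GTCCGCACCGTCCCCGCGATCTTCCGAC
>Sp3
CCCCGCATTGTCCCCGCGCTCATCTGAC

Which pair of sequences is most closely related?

Sp1–Sp2: 8/28 differ, p = 0.286, d = 0.360.
Sp1–Sp3: 6/28 differ, p = 0.214, d = 0.252.
Sp2–Sp3: 7/28 differ, p = 0.250, d = 0.304.
The smallest distance is between Sp1 and Sp3.

Sp1 and Sp3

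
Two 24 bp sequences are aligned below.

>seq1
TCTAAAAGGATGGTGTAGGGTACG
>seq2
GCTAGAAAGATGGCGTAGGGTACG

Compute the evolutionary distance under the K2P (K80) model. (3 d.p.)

0.194

Of 24 sites, 3 differences are transitions and 1 are transversions, so P = 3/24 = 0.125 and Q = 1/24 ≈ 0.041667.
Under the Kimura two-parameter model, d = −½ ln(1 − 2P − Q) − ¼ ln(1 − 2Q).
1 − 2P − Q = 0.708333, giving −½ ln(0.708333) = 0.172420.
1 − 2Q = 0.916666, giving −¼ ln(0.916666) = 0.021753.
d = 0.172420 + 0.021753 = 0.194173.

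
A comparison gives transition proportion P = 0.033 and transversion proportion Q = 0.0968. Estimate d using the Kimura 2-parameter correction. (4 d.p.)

0.1426

Under the Kimura two-parameter model, d = −½ ln(1 − 2P − Q) − ¼ ln(1 − 2Q).
1 − 2P − Q = 0.8372, giving −½ ln(0.8372) = 0.088846.
1 − 2Q = 0.8064, giving −¼ ln(0.8064) = 0.053794.
d = 0.088846 + 0.053794 = 0.142640.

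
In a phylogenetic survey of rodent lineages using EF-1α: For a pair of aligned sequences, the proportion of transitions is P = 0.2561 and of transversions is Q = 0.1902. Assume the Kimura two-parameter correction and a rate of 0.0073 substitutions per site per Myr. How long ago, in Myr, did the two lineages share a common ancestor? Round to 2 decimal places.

Under the Kimura two-parameter model, d = −½ ln(1 − 2P − Q) − ¼ ln(1 − 2Q).
1 − 2P − Q = 0.2976, giving −½ ln(0.2976) = 0.606002.
1 − 2Q = 0.6196, giving −¼ ln(0.6196) = 0.119670.
d = 0.606002 + 0.119670 = 0.725672.
Under a molecular clock d = 2μt, so t = d/(2μ) = 0.725672 / (2 × 0.0073) = 49.70 Myr.

49.70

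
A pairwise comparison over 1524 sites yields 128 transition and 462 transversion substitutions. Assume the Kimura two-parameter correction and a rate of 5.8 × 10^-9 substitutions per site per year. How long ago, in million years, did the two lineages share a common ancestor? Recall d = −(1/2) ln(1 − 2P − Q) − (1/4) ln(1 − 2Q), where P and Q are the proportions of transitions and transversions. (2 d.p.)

P = 128/1524 ≈ 0.08399 and Q = 462/1524 ≈ 0.30315.
Under the Kimura two-parameter model, d = −½ ln(1 − 2P − Q) − ¼ ln(1 − 2Q).
1 − 2P − Q = 0.52887, giving −½ ln(0.52887) = 0.318506.
1 − 2Q = 0.3937, giving −¼ ln(0.3937) = 0.233042.
d = 0.318506 + 0.233042 = 0.551548.
Under a molecular clock d = 2μt, so t = d/(2μ) = 0.551548 / (2 × 5.8 × 10^-9) = 47.55 million years.

47.55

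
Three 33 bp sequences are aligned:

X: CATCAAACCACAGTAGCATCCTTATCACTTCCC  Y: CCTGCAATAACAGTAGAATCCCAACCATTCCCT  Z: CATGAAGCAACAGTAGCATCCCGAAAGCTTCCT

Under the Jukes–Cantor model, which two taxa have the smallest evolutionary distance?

X–Y: 12/33 differ, p = 0.364, d = 0.497.
X–Z: 9/33 differ, p = 0.273, d = 0.339.
Y–Z: 11/33 differ, p = 0.333, d = 0.441.
The smallest distance is between X and Z.

X and Z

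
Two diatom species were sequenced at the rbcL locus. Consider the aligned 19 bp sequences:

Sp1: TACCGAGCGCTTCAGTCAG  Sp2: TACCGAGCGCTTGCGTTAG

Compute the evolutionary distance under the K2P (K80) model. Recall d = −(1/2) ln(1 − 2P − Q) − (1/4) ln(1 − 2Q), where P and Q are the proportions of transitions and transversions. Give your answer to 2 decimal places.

0.18

Of 19 sites, 1 differences are transitions and 2 are transversions, so P = 1/19 ≈ 0.052632 and Q = 2/19 ≈ 0.105263.
Under the Kimura two-parameter model, d = −½ ln(1 − 2P − Q) − ¼ ln(1 − 2Q).
1 − 2P − Q = 0.789473, giving −½ ln(0.789473) = 0.118195.
1 − 2Q = 0.789474, giving −¼ ln(0.789474) = 0.059097.
d = 0.118195 + 0.059097 = 0.177292.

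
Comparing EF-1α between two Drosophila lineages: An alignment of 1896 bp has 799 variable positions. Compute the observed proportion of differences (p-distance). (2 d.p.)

p = 799/1896 = 0.421413… ≈ 0.42 (to 2 d.p.).

0.42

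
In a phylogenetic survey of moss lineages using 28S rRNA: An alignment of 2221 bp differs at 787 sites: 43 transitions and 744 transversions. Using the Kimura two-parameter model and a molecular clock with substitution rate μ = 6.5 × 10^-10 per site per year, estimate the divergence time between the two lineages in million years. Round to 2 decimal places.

P = 43/2221 ≈ 0.019361 and Q = 744/2221 ≈ 0.334984.
Under the Kimura two-parameter model, d = −½ ln(1 − 2P − Q) − ¼ ln(1 − 2Q).
1 − 2P − Q = 0.626294, giving −½ ln(0.626294) = 0.233968.
1 − 2Q = 0.330032, giving −¼ ln(0.330032) = 0.277141.
d = 0.233968 + 0.277141 = 0.511109.
Under a molecular clock d = 2μt, so t = d/(2μ) = 0.511109 / (2 × 6.5 × 10^-10) = 393.16 million years.

393.16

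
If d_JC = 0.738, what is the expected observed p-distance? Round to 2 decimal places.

0.47

p = (3/4)(1 − e^(−4d/3)) = 0.75 × (1 − e^(-0.984)) = 0.75 × (1 − 0.373813) = 0.469640.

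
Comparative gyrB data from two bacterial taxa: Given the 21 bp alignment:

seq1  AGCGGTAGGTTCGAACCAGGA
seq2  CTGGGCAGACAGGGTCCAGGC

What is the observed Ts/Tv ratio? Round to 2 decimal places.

0.57

Transitions are A↔G and C↔T; transversions are all other mismatches.
Transitions: 4. Transversions: 7.
R = 4/7 = 0.571428… ≈ 0.57 (to 2 d.p.).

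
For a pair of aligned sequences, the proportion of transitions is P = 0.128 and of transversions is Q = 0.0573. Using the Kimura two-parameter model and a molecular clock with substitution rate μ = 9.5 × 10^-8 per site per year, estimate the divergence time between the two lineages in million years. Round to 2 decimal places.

Under the Kimura two-parameter model, d = −½ ln(1 − 2P − Q) − ¼ ln(1 − 2Q).
1 − 2P − Q = 0.6867, giving −½ ln(0.6867) = 0.187929.
1 − 2Q = 0.8854, giving −¼ ln(0.8854) = 0.030429.
d = 0.187929 + 0.030429 = 0.218358.
Under a molecular clock d = 2μt, so t = d/(2μ) = 0.218358 / (2 × 9.5 × 10^-8) = 1.15 million years.

1.15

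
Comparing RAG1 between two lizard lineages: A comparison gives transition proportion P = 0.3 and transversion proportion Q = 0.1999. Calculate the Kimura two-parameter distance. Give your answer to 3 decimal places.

0.932

Under the Kimura two-parameter model, d = −½ ln(1 − 2P − Q) − ¼ ln(1 − 2Q).
1 − 2P − Q = 0.2001, giving −½ ln(0.2001) = 0.804469.
1 − 2Q = 0.6002, giving −¼ ln(0.6002) = 0.127623.
d = 0.804469 + 0.127623 = 0.932092.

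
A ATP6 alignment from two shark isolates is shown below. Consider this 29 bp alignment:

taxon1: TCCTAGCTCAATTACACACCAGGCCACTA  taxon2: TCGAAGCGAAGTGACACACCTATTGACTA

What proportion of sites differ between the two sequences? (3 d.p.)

0.379

The sequences differ at 11 of 29 positions.
p = 11/29 = 0.379310… ≈ 0.379 (to 3 d.p.).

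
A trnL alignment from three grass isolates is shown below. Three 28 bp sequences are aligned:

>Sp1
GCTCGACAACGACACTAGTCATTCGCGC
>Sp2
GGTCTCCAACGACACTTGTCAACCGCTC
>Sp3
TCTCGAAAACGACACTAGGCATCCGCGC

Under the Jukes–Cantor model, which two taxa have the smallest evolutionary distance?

Sp1 and Sp3

Sp1–Sp2: 7/28 differ, p = 0.250, d = 0.304.
Sp1–Sp3: 4/28 differ, p = 0.143, d = 0.158.
Sp2–Sp3: 9/28 differ, p = 0.321, d = 0.420.
The smallest distance is between Sp1 and Sp3.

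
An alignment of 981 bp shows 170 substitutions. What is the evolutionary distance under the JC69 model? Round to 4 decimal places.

p = 170/981 ≈ 0.173293.
d = −(3/4) ln(1 − 4p/3) = −0.75 ln(1 − 0.231057) = −0.75 ln(0.768943)
  = −0.75 × (-0.262738) = 0.197054 substitutions/site.

0.1971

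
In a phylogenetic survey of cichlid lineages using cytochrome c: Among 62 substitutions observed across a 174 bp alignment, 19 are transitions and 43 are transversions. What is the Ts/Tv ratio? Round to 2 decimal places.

R = 19/43 = 0.441860… ≈ 0.44 (to 2 d.p.).

0.44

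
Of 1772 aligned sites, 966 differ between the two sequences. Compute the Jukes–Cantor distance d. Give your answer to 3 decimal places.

0.973

p = 966/1772 ≈ 0.545147.
d = −(3/4) ln(1 − 4p/3) = −0.75 ln(1 − 0.726863) = −0.75 ln(0.273137)
  = −0.75 × (-1.297782) = 0.973337 substitutions/site.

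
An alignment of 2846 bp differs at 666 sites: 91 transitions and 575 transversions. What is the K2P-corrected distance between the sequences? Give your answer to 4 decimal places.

P = 91/2846 ≈ 0.031975 and Q = 575/2846 ≈ 0.202038.
Under the Kimura two-parameter model, d = −½ ln(1 − 2P − Q) − ¼ ln(1 − 2Q).
1 − 2P − Q = 0.734012, giving −½ ln(0.734012) = 0.154615.
1 − 2Q = 0.595924, giving −¼ ln(0.595924) = 0.129411.
d = 0.154615 + 0.129411 = 0.284026.

0.2840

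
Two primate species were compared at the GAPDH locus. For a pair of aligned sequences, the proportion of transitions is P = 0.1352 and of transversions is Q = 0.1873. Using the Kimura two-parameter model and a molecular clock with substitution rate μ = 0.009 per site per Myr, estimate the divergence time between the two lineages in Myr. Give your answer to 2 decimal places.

Under the Kimura two-parameter model, d = −½ ln(1 − 2P − Q) − ¼ ln(1 − 2Q).
1 − 2P − Q = 0.5423, giving −½ ln(0.5423) = 0.305968.
1 − 2Q = 0.6254, giving −¼ ln(0.6254) = 0.117341.
d = 0.305968 + 0.117341 = 0.423309.
Under a molecular clock d = 2μt, so t = d/(2μ) = 0.423309 / (2 × 0.009) = 23.52 Myr.

23.52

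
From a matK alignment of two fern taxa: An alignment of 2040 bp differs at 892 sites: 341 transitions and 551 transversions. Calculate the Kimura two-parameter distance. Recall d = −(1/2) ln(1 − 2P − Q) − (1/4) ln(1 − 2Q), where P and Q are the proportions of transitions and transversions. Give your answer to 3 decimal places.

P = 341/2040 ≈ 0.167157 and Q = 551/2040 ≈ 0.270098.
Under the Kimura two-parameter model, d = −½ ln(1 − 2P − Q) − ¼ ln(1 − 2Q).
1 − 2P − Q = 0.395588, giving −½ ln(0.395588) = 0.463691.
1 − 2Q = 0.459804, giving −¼ ln(0.459804) = 0.194239.
d = 0.463691 + 0.194239 = 0.657930.

0.658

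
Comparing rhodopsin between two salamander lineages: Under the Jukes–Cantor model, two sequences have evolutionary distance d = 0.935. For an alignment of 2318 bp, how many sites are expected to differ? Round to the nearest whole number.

1239

Invert JC69: p = (3/4)(1 − e^(−4d/3)) = 0.75 × (1 − e^(-1.246667)) = 0.75 × (1 − 0.287461) = 0.534404.
Expected differing sites = pL ≈ 0.534404 × 2318 = 1238.748472 ≈ 1239.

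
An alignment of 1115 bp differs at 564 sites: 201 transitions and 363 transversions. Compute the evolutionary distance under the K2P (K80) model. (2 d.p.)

P = 201/1115 ≈ 0.180269 and Q = 363/1115 ≈ 0.325561.
Under the Kimura two-parameter model, d = −½ ln(1 − 2P − Q) − ¼ ln(1 − 2Q).
1 − 2P − Q = 0.313901, giving −½ ln(0.313901) = 0.579339.
1 − 2Q = 0.348878, giving −¼ ln(0.348878) = 0.263258.
d = 0.579339 + 0.263258 = 0.842597.

0.84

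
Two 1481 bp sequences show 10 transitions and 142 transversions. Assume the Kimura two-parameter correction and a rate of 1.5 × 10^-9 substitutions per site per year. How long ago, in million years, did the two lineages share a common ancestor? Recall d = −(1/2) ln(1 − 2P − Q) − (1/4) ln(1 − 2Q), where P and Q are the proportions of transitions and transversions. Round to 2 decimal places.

P = 10/1481 ≈ 0.006752 and Q = 142/1481 ≈ 0.095881.
Under the Kimura two-parameter model, d = −½ ln(1 − 2P − Q) − ¼ ln(1 − 2Q).
1 − 2P − Q = 0.890615, giving −½ ln(0.890615) = 0.057922.
1 − 2Q = 0.808238, giving −¼ ln(0.808238) = 0.053225.
d = 0.057922 + 0.053225 = 0.111147.
Under a molecular clock d = 2μt, so t = d/(2μ) = 0.111147 / (2 × 1.5 × 10^-9) = 37.05 million years.

37.05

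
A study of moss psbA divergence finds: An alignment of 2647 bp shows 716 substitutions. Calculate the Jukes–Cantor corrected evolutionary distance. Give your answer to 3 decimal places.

p = 716/2647 ≈ 0.270495.
d = −(3/4) ln(1 − 4p/3) = −0.75 ln(1 − 0.36066) = −0.75 ln(0.63934)
  = −0.75 × (-0.447319) = 0.335489 substitutions/site.

0.335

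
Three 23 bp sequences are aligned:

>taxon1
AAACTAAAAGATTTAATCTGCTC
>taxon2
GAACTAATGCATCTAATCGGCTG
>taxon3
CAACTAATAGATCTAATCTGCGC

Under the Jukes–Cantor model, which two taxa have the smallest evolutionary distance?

taxon1 and taxon3

taxon1–taxon2: 7/23 differ, p = 0.304, d = 0.390.
taxon1–taxon3: 4/23 differ, p = 0.174, d = 0.198.
taxon2–taxon3: 6/23 differ, p = 0.261, d = 0.321.
The smallest distance is between taxon1 and taxon3.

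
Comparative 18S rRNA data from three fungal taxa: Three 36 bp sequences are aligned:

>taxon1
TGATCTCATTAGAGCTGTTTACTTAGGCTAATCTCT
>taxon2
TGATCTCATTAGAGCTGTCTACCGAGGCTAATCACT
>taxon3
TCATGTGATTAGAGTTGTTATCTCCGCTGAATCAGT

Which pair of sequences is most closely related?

taxon1–taxon2: 4/36 differ, p = 0.111, d = 0.120.
taxon1–taxon3: 13/36 differ, p = 0.361, d = 0.493.
taxon2–taxon3: 14/36 differ, p = 0.389, d = 0.548.
The smallest distance is between taxon1 and taxon2.

taxon1 and taxon2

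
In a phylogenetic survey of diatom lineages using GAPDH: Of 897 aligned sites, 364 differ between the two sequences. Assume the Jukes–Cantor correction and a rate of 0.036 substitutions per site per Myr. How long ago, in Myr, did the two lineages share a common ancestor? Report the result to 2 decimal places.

p = 364/897 ≈ 0.405797.
d = −(3/4) ln(1 − 4p/3) = −0.75 ln(1 − 0.541063) = −0.75 ln(0.458937)
  = −0.75 × (-0.778842) = 0.584132 substitutions/site.
Under a molecular clock d = 2μt, so t = d/(2μ) = 0.584132 / (2 × 0.036) = 8.11 Myr.

8.11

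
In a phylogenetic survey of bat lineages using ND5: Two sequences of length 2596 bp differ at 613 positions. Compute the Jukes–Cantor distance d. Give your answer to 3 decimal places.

0.284

p = 613/2596 ≈ 0.236133.
d = −(3/4) ln(1 − 4p/3) = −0.75 ln(1 − 0.314844) = −0.75 ln(0.685156)
  = −0.75 × (-0.378109) = 0.283582 substitutions/site.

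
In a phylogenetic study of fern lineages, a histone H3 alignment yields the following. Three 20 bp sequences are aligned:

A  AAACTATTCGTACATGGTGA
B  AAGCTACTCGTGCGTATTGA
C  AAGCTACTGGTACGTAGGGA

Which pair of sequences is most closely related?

B and C

A–B: 6/20 differ, p = 0.300, d = 0.383.
A–C: 6/20 differ, p = 0.300, d = 0.383.
B–C: 4/20 differ, p = 0.200, d = 0.233.
The smallest distance is between B and C.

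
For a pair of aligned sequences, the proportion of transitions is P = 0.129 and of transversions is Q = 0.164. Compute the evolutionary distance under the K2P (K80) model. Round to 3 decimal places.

0.373

Under the Kimura two-parameter model, d = −½ ln(1 − 2P − Q) − ¼ ln(1 − 2Q).
1 − 2P − Q = 0.578, giving −½ ln(0.578) = 0.274091.
1 − 2Q = 0.672, giving −¼ ln(0.672) = 0.099374.
d = 0.274091 + 0.099374 = 0.373465.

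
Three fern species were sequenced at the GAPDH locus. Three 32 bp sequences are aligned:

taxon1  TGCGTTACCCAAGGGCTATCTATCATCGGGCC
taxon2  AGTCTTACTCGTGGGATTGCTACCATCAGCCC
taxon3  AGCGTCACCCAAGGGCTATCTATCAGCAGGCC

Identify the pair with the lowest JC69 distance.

taxon1 and taxon3

taxon1–taxon2: 12/32 differ, p = 0.375, d = 0.520.
taxon1–taxon3: 4/32 differ, p = 0.125, d = 0.137.
taxon2–taxon3: 12/32 differ, p = 0.375, d = 0.520.
The smallest distance is between taxon1 and taxon3.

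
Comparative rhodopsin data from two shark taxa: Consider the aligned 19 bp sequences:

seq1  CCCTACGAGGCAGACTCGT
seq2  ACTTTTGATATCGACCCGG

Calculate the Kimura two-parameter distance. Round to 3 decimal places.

0.966

Of 19 sites, 5 differences are transitions and 5 are transversions, so P = 5/19 ≈ 0.263158 and Q = 5/19 ≈ 0.263158.
Under the Kimura two-parameter model, d = −½ ln(1 − 2P − Q) − ¼ ln(1 − 2Q).
1 − 2P − Q = 0.210526, giving −½ ln(0.210526) = 0.779073.
1 − 2Q = 0.473684, giving −¼ ln(0.473684) = 0.186804.
d = 0.779073 + 0.186804 = 0.965877.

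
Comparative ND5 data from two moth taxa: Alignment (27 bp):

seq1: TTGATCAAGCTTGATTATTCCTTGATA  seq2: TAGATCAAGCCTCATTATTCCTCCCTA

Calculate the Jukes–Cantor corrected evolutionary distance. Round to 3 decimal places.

0.264

The sequences differ at 6 of 27 sites (2, 11, 13, 23, 24, 25), so p = 6/27 ≈ 0.222222.
d = −(3/4) ln(1 − 4p/3) = −0.75 ln(1 − 0.296296) = −0.75 ln(0.703704)
  = −0.75 × (-0.351397) = 0.263548 substitutions/site.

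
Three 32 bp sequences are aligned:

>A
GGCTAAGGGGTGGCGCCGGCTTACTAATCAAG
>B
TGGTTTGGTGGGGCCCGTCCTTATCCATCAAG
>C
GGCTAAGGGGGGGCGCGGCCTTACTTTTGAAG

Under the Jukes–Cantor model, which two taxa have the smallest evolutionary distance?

A and C

A–B: 13/32 differ, p = 0.406, d = 0.585.
A–C: 6/32 differ, p = 0.188, d = 0.216.
B–C: 12/32 differ, p = 0.375, d = 0.520.
The smallest distance is between A and C.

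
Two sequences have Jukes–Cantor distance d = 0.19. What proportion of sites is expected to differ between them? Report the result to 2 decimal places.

0.17

p = (3/4)(1 − e^(−4d/3)) = 0.75 × (1 − e^(-0.253333)) = 0.75 × (1 − 0.776209) = 0.167843.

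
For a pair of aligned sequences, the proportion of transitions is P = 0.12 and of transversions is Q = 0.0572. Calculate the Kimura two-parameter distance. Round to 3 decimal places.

0.207

Under the Kimura two-parameter model, d = −½ ln(1 − 2P − Q) − ¼ ln(1 − 2Q).
1 − 2P − Q = 0.7028, giving −½ ln(0.7028) = 0.176341.
1 − 2Q = 0.8856, giving −¼ ln(0.8856) = 0.030372.
d = 0.176341 + 0.030372 = 0.206713.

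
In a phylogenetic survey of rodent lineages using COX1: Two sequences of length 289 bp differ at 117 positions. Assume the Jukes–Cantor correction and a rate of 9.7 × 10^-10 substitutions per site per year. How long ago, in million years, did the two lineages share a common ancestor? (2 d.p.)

300.03

p = 117/289 ≈ 0.404844.
d = −(3/4) ln(1 − 4p/3) = −0.75 ln(1 − 0.539792) = −0.75 ln(0.460208)
  = −0.75 × (-0.776077) = 0.582058 substitutions/site.
Under a molecular clock d = 2μt, so t = d/(2μ) = 0.582058 / (2 × 9.7 × 10^-10) = 300.03 million years.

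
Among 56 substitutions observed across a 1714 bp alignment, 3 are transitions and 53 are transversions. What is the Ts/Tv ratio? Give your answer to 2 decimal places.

0.06

R = 3/53 = 0.056603… ≈ 0.06 (to 2 d.p.).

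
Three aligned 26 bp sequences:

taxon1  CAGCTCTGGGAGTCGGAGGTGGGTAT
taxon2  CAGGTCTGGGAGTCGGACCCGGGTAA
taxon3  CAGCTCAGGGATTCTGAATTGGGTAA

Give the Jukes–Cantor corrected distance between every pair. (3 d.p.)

d(taxon1,taxon2) = 0.222, d(taxon1,taxon3) = 0.276, d(taxon2,taxon3) = 0.334

taxon1–taxon2: 5/26 sites differ → p ≈ 0.192308, d = −0.75 ln(1 − 0.256411) = 0.222200 ≈ 0.222.
taxon1–taxon3: 6/26 sites differ → p ≈ 0.230769, d = −0.75 ln(1 − 0.307692) = 0.275793 ≈ 0.276.
taxon2–taxon3: 7/26 sites differ → p ≈ 0.269231, d = −0.75 ln(1 − 0.358975) = 0.333515 ≈ 0.334.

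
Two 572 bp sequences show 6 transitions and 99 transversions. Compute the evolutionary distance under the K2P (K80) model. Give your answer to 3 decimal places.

0.214

P = 6/572 ≈ 0.01049 and Q = 99/572 ≈ 0.173077.
Under the Kimura two-parameter model, d = −½ ln(1 − 2P − Q) − ¼ ln(1 − 2Q).
1 − 2P − Q = 0.805943, giving −½ ln(0.805943) = 0.107871.
1 − 2Q = 0.653846, giving −¼ ln(0.653846) = 0.106221.
d = 0.107871 + 0.106221 = 0.214092.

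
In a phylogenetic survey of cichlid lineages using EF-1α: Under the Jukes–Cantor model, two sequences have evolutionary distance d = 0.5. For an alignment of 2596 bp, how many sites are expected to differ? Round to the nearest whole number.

947

Invert JC69: p = (3/4)(1 − e^(−4d/3)) = 0.75 × (1 − e^(-0.666667)) = 0.75 × (1 − 0.513417) = 0.364937.
Expected differing sites = pL ≈ 0.364937 × 2596 = 947.376452 ≈ 947.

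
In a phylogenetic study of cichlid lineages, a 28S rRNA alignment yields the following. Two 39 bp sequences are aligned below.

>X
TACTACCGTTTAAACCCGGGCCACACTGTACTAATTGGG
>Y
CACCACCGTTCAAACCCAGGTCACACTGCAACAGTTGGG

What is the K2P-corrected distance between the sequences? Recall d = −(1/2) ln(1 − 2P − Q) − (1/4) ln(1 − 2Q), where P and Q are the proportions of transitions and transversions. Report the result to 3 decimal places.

0.299

Of 39 sites, 8 differences are transitions and 1 are transversions, so P = 8/39 ≈ 0.205128 and Q = 1/39 ≈ 0.025641.
Under the Kimura two-parameter model, d = −½ ln(1 − 2P − Q) − ¼ ln(1 − 2Q).
1 − 2P − Q = 0.564103, giving −½ ln(0.564103) = 0.286259.
1 − 2Q = 0.948718, giving −¼ ln(0.948718) = 0.013161.
d = 0.286259 + 0.013161 = 0.299420.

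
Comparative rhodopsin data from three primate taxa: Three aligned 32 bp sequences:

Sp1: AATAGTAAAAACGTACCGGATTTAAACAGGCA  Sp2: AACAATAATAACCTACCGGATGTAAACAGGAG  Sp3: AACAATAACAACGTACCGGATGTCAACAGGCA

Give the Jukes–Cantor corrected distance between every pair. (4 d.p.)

d(Sp1,Sp2) = 0.2586, d(Sp1,Sp3) = 0.1752, d(Sp2,Sp3) = 0.1752

Sp1–Sp2: 7/32 sites differ → p = 0.21875, d = −0.75 ln(1 − 0.291667) = 0.258631 ≈ 0.2586.
Sp1–Sp3: 5/32 sites differ → p = 0.15625, d = −0.75 ln(1 − 0.208333) = 0.175211 ≈ 0.1752.
Sp2–Sp3: 5/32 sites differ → p = 0.15625, d = −0.75 ln(1 − 0.208333) = 0.175211 ≈ 0.1752.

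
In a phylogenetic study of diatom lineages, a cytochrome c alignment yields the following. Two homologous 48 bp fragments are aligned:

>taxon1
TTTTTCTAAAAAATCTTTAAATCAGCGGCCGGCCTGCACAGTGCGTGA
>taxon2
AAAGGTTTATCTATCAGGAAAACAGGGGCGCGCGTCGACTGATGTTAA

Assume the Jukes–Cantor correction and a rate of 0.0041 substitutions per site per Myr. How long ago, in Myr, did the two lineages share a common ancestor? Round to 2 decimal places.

The sequences differ at 26 of 48 sites, so p = 26/48 ≈ 0.541667.
d = −(3/4) ln(1 − 4p/3) = −0.75 ln(1 − 0.722223) = −0.75 ln(0.277777)
  = −0.75 × (-1.280937) = 0.960703 substitutions/site.
Under a molecular clock d = 2μt, so t = d/(2μ) = 0.960703 / (2 × 0.0041) = 117.16 Myr.

117.16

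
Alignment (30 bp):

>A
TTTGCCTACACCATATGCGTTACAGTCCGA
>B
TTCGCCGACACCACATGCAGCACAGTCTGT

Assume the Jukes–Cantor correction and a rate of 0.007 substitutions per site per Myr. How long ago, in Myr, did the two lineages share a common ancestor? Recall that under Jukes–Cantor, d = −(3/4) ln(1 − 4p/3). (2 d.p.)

23.54

The sequences differ at 8 of 30 sites (3, 7, 14, 19, 20, 21, 28, 30), so p = 8/30 ≈ 0.266667.
d = −(3/4) ln(1 − 4p/3) = −0.75 ln(1 − 0.355556) = −0.75 ln(0.644444)
  = −0.75 × (-0.439367) = 0.329525 substitutions/site.
Under a molecular clock d = 2μt, so t = d/(2μ) = 0.329525 / (2 × 0.007) = 23.54 Myr.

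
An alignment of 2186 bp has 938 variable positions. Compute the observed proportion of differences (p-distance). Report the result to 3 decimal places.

p = 938/2186 = 0.429094… ≈ 0.429 (to 3 d.p.).

0.429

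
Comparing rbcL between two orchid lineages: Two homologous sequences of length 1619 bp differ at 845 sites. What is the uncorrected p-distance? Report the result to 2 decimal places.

p = 845/1619 = 0.521927… ≈ 0.52 (to 2 d.p.).

0.52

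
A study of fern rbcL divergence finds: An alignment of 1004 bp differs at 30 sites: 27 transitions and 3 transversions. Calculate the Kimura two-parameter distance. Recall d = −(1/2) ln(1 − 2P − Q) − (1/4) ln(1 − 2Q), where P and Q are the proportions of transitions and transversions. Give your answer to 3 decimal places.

P = 27/1004 ≈ 0.026892 and Q = 3/1004 ≈ 0.002988.
Under the Kimura two-parameter model, d = −½ ln(1 − 2P − Q) − ¼ ln(1 − 2Q).
1 − 2P − Q = 0.943228, giving −½ ln(0.943228) = 0.029224.
1 − 2Q = 0.994024, giving −¼ ln(0.994024) = 0.001498.
d = 0.029224 + 0.001498 = 0.030722.

0.031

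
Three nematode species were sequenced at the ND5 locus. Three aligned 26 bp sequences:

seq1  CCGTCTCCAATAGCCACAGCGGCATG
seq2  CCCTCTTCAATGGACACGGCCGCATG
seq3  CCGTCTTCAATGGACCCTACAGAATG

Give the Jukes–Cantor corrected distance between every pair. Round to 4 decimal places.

d(seq1,seq2) = 0.2758, d(seq1,seq3) = 0.3961, d(seq2,seq3) = 0.2758

seq1–seq2: 6/26 sites differ → p ≈ 0.230769, d = −0.75 ln(1 − 0.307692) = 0.275793 ≈ 0.2758.
seq1–seq3: 8/26 sites differ → p ≈ 0.307692, d = −0.75 ln(1 − 0.410256) = 0.396050 ≈ 0.3961.
seq2–seq3: 6/26 sites differ → p ≈ 0.230769, d = −0.75 ln(1 − 0.307692) = 0.275793 ≈ 0.2758.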